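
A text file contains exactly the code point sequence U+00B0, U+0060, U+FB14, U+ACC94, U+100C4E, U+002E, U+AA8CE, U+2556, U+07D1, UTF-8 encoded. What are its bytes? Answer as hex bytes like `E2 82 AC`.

U+00B0: 2-byte form → C2 B0.
U+0060: 1-byte form → 60.
U+FB14: 3-byte form → EF AC 94.
U+ACC94: 4-byte form → F2 AC B2 94.
U+100C4E: 4-byte form → F4 80 B1 8E.
U+002E: 1-byte form → 2E.
U+AA8CE: 4-byte form → F2 AA A3 8E.
U+2556: 3-byte form → E2 95 96.
U+07D1: 2-byte form → DF 91.
Concatenated (24 bytes): C2 B0 60 EF AC 94 F2 AC B2 94 F4 80 B1 8E 2E F2 AA A3 8E E2 95 96 DF 91.

C2 B0 60 EF AC 94 F2 AC B2 94 F4 80 B1 8E 2E F2 AA A3 8E E2 95 96 DF 91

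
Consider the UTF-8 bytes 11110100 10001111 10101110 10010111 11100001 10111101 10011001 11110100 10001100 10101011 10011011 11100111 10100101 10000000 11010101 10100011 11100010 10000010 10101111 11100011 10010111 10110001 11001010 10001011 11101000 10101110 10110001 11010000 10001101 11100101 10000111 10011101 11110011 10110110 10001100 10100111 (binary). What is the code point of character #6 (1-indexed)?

Offset 0: leading byte 0xF4 = 11110100 → 4-byte char #1 = F4 8F AE 97.
Offset 4: leading byte 0xE1 = 11100001 → 3-byte char #2 = E1 BD 99.
Offset 7: leading byte 0xF4 = 11110100 → 4-byte char #3 = F4 8C AB 9B.
Offset 11: leading byte 0xE7 = 11100111 → 3-byte char #4 = E7 A5 80.
Offset 14: leading byte 0xD5 = 11010101 → 2-byte char #5 = D5 A3.
Offset 16: leading byte 0xE2 = 11100010 → 3-byte char #6 = E2 82 AF.
Leading byte 0xE2 = 11100010 matches 1110xxxx → 3-byte sequence.
Byte 1: 0xE2 = 11100010, payload 0010 (4 bits).
Byte 2: 0x82 = 10000010 (10xxxxxx ✓), payload 000010.
Byte 3: 0xAF = 10101111 (10xxxxxx ✓), payload 101111.
Concatenate: 0010000010101111 = 0x20AF (16 bits → U+20AF).

U+20AF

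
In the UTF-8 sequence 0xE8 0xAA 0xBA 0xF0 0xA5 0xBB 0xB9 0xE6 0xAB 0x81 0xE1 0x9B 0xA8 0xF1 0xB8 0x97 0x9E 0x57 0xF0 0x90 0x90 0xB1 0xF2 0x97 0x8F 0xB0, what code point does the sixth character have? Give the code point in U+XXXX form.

U+0057

Offset 0: leading byte 0xE8 = 11101000 → 3-byte char #1 = E8 AA BA.
Offset 3: leading byte 0xF0 = 11110000 → 4-byte char #2 = F0 A5 BB B9.
Offset 7: leading byte 0xE6 = 11100110 → 3-byte char #3 = E6 AB 81.
Offset 10: leading byte 0xE1 = 11100001 → 3-byte char #4 = E1 9B A8.
Offset 13: leading byte 0xF1 = 11110001 → 4-byte char #5 = F1 B8 97 9E.
Offset 17: leading byte 0x57 = 01010111 → 1-byte char #6 = 57.
Leading byte 0x57 = 01010111 matches 0xxxxxxx → 1-byte sequence.
Byte 1: 0x57 = 01010111, payload 1010111 (7 bits).
Concatenate: 1010111 = 0x57 (7 bits → U+0057).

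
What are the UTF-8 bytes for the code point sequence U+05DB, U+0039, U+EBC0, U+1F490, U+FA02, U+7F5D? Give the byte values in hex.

D7 9B 39 EE AF 80 F0 9F 92 90 EF A8 82 E7 BD 9D

U+05DB: 2-byte form → D7 9B.
U+0039: 1-byte form → 39.
U+EBC0: 3-byte form → EE AF 80.
U+1F490: 4-byte form → F0 9F 92 90.
U+FA02: 3-byte form → EF A8 82.
U+7F5D: 3-byte form → E7 BD 9D.
Concatenated (16 bytes): D7 9B 39 EE AF 80 F0 9F 92 90 EF A8 82 E7 BD 9D.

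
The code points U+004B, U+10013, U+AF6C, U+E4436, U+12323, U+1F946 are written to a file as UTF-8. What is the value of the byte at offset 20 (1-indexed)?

1-indexed offset 20 is 0-indexed offset 19.
U+004B → 1-byte form 4B at offsets 0–0.
U+10013 → 4-byte form F0 90 80 93 at offsets 1–4.
U+AF6C → 3-byte form EA BD AC at offsets 5–7.
U+E4436 → 4-byte form F3 A4 90 B6 at offsets 8–11.
U+12323 → 4-byte form F0 92 8C A3 at offsets 12–15.
U+1F946 → 4-byte form F0 9F A5 86 at offsets 16–19.
Offset 19 falls in char 6's range; it's byte 4 of F0 9F A5 86 = 0x86.

0x86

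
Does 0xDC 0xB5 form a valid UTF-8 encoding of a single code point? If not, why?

Leading byte 0xDC = 11011100 → 2-byte form.
Continuation bytes 0xB5=10110101 all match 10xxxxxx.
Decoded value 0x735 is ≥ 0x80 (shortest form) and not a surrogate.

valid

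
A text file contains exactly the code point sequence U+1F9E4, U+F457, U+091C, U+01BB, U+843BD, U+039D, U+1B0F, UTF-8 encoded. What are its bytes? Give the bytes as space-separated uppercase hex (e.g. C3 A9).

U+1F9E4: 4-byte form → F0 9F A7 A4.
U+F457: 3-byte form → EF 91 97.
U+091C: 3-byte form → E0 A4 9C.
U+01BB: 2-byte form → C6 BB.
U+843BD: 4-byte form → F2 84 8E BD.
U+039D: 2-byte form → CE 9D.
U+1B0F: 3-byte form → E1 AC 8F.
Concatenated (21 bytes): F0 9F A7 A4 EF 91 97 E0 A4 9C C6 BB F2 84 8E BD CE 9D E1 AC 8F.

F0 9F A7 A4 EF 91 97 E0 A4 9C C6 BB F2 84 8E BD CE 9D E1 AC 8F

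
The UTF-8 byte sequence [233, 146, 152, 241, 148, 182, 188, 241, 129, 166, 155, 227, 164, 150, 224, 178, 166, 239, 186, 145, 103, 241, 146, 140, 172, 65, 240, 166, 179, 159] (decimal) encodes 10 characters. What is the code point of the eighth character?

U+5232C

Offset 0: leading byte 0xE9 = 11101001 → 3-byte char #1 = E9 92 98.
Offset 3: leading byte 0xF1 = 11110001 → 4-byte char #2 = F1 94 B6 BC.
Offset 7: leading byte 0xF1 = 11110001 → 4-byte char #3 = F1 81 A6 9B.
Offset 11: leading byte 0xE3 = 11100011 → 3-byte char #4 = E3 A4 96.
Offset 14: leading byte 0xE0 = 11100000 → 3-byte char #5 = E0 B2 A6.
Offset 17: leading byte 0xEF = 11101111 → 3-byte char #6 = EF BA 91.
Offset 20: leading byte 0x67 = 01100111 → 1-byte char #7 = 67.
Offset 21: leading byte 0xF1 = 11110001 → 4-byte char #8 = F1 92 8C AC.
Leading byte 0xF1 = 11110001 matches 11110xxx → 4-byte sequence.
Byte 1: 0xF1 = 11110001, payload 001 (3 bits).
Byte 2: 0x92 = 10010010 (10xxxxxx ✓), payload 010010.
Byte 3: 0x8C = 10001100 (10xxxxxx ✓), payload 001100.
Byte 4: 0xAC = 10101100 (10xxxxxx ✓), payload 101100.
Concatenate: 001010010001100101100 = 0x5232C (21 bits → U+5232C).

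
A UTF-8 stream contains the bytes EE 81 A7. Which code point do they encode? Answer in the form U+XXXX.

U+E067

Leading byte 0xEE = 11101110 matches 1110xxxx → 3-byte sequence.
Byte 1: 0xEE = 11101110, payload 1110 (4 bits).
Byte 2: 0x81 = 10000001 (10xxxxxx ✓), payload 000001.
Byte 3: 0xA7 = 10100111 (10xxxxxx ✓), payload 100111.
Concatenate: 1110000001100111 = 0xE067 (16 bits → U+E067).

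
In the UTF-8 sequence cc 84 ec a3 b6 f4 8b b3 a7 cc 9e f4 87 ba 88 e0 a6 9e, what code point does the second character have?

U+C8F6

Offset 0: leading byte 0xCC = 11001100 → 2-byte char #1 = CC 84.
Offset 2: leading byte 0xEC = 11101100 → 3-byte char #2 = EC A3 B6.
Leading byte 0xEC = 11101100 matches 1110xxxx → 3-byte sequence.
Byte 1: 0xEC = 11101100, payload 1100 (4 bits).
Byte 2: 0xA3 = 10100011 (10xxxxxx ✓), payload 100011.
Byte 3: 0xB6 = 10110110 (10xxxxxx ✓), payload 110110.
Concatenate: 1100100011110110 = 0xC8F6 (16 bits → U+C8F6).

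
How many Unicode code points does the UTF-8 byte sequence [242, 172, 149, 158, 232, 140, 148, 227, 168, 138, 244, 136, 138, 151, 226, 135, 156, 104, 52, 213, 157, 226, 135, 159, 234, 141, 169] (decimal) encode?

Byte at offset 0: 0xF2 = 11110010 → 4-byte char (#1). Advance 4.
Byte at offset 4: 0xE8 = 11101000 → 3-byte char (#2). Advance 3.
Byte at offset 7: 0xE3 = 11100011 → 3-byte char (#3). Advance 3.
Byte at offset 10: 0xF4 = 11110100 → 4-byte char (#4). Advance 4.
Byte at offset 14: 0xE2 = 11100010 → 3-byte char (#5). Advance 3.
Byte at offset 17: 0x68 = 01101000 → 1-byte char (#6). Advance 1.
Byte at offset 18: 0x34 = 00110100 → 1-byte char (#7). Advance 1.
Byte at offset 19: 0xD5 = 11010101 → 2-byte char (#8). Advance 2.
Byte at offset 21: 0xE2 = 11100010 → 3-byte char (#9). Advance 3.
Byte at offset 24: 0xEA = 11101010 → 3-byte char (#10). Advance 3.
Reached end at offset 27 after 10 code points.

10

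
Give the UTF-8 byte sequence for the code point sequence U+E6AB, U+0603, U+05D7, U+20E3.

EE 9A AB D8 83 D7 97 E2 83 A3

U+E6AB: 3-byte form → EE 9A AB.
U+0603: 2-byte form → D8 83.
U+05D7: 2-byte form → D7 97.
U+20E3: 3-byte form → E2 83 A3.
Concatenated (10 bytes): EE 9A AB D8 83 D7 97 E2 83 A3.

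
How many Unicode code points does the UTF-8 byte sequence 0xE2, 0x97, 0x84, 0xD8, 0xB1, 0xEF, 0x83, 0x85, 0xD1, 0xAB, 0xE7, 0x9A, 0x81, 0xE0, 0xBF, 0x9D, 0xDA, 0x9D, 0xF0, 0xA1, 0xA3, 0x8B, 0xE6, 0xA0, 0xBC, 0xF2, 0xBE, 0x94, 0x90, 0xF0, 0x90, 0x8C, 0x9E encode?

Byte at offset 0: 0xE2 = 11100010 → 3-byte char (#1). Advance 3.
Byte at offset 3: 0xD8 = 11011000 → 2-byte char (#2). Advance 2.
Byte at offset 5: 0xEF = 11101111 → 3-byte char (#3). Advance 3.
Byte at offset 8: 0xD1 = 11010001 → 2-byte char (#4). Advance 2.
Byte at offset 10: 0xE7 = 11100111 → 3-byte char (#5). Advance 3.
Byte at offset 13: 0xE0 = 11100000 → 3-byte char (#6). Advance 3.
Byte at offset 16: 0xDA = 11011010 → 2-byte char (#7). Advance 2.
Byte at offset 18: 0xF0 = 11110000 → 4-byte char (#8). Advance 4.
Byte at offset 22: 0xE6 = 11100110 → 3-byte char (#9). Advance 3.
Byte at offset 25: 0xF2 = 11110010 → 4-byte char (#10). Advance 4.
Byte at offset 29: 0xF0 = 11110000 → 4-byte char (#11). Advance 4.
Reached end at offset 33 after 11 code points.

11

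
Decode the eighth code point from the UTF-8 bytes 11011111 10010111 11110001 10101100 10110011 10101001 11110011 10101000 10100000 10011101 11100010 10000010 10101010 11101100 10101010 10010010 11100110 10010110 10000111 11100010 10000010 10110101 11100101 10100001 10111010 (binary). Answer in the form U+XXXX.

U+587A

Offset 0: leading byte 0xDF = 11011111 → 2-byte char #1 = DF 97.
Offset 2: leading byte 0xF1 = 11110001 → 4-byte char #2 = F1 AC B3 A9.
Offset 6: leading byte 0xF3 = 11110011 → 4-byte char #3 = F3 A8 A0 9D.
Offset 10: leading byte 0xE2 = 11100010 → 3-byte char #4 = E2 82 AA.
Offset 13: leading byte 0xEC = 11101100 → 3-byte char #5 = EC AA 92.
Offset 16: leading byte 0xE6 = 11100110 → 3-byte char #6 = E6 96 87.
Offset 19: leading byte 0xE2 = 11100010 → 3-byte char #7 = E2 82 B5.
Offset 22: leading byte 0xE5 = 11100101 → 3-byte char #8 = E5 A1 BA.
Leading byte 0xE5 = 11100101 matches 1110xxxx → 3-byte sequence.
Byte 1: 0xE5 = 11100101, payload 0101 (4 bits).
Byte 2: 0xA1 = 10100001 (10xxxxxx ✓), payload 100001.
Byte 3: 0xBA = 10111010 (10xxxxxx ✓), payload 111010.
Concatenate: 0101100001111010 = 0x587A (16 bits → U+587A).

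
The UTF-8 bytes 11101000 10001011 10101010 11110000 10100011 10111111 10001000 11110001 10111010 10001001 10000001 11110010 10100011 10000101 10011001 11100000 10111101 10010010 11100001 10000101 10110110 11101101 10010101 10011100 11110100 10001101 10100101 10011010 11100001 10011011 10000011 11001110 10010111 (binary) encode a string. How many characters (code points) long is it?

10

Byte at offset 0: 0xE8 = 11101000 → 3-byte char (#1). Advance 3.
Byte at offset 3: 0xF0 = 11110000 → 4-byte char (#2). Advance 4.
Byte at offset 7: 0xF1 = 11110001 → 4-byte char (#3). Advance 4.
Byte at offset 11: 0xF2 = 11110010 → 4-byte char (#4). Advance 4.
Byte at offset 15: 0xE0 = 11100000 → 3-byte char (#5). Advance 3.
Byte at offset 18: 0xE1 = 11100001 → 3-byte char (#6). Advance 3.
Byte at offset 21: 0xED = 11101101 → 3-byte char (#7). Advance 3.
Byte at offset 24: 0xF4 = 11110100 → 4-byte char (#8). Advance 4.
Byte at offset 28: 0xE1 = 11100001 → 3-byte char (#9). Advance 3.
Byte at offset 31: 0xCE = 11001110 → 2-byte char (#10). Advance 2.
Reached end at offset 33 after 10 code points.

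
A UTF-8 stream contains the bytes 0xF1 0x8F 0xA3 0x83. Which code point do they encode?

Leading byte 0xF1 = 11110001 matches 11110xxx → 4-byte sequence.
Byte 1: 0xF1 = 11110001, payload 001 (3 bits).
Byte 2: 0x8F = 10001111 (10xxxxxx ✓), payload 001111.
Byte 3: 0xA3 = 10100011 (10xxxxxx ✓), payload 100011.
Byte 4: 0x83 = 10000011 (10xxxxxx ✓), payload 000011.
Concatenate: 001001111100011000011 = 0x4F8C3 (21 bits → U+4F8C3).

U+4F8C3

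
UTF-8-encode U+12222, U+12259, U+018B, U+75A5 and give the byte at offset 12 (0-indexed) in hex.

0xA5

U+12222 → 4-byte form F0 92 88 A2 at offsets 0–3.
U+12259 → 4-byte form F0 92 89 99 at offsets 4–7.
U+018B → 2-byte form C6 8B at offsets 8–9.
U+75A5 → 3-byte form E7 96 A5 at offsets 10–12.
Offset 12 falls in char 4's range; it's byte 3 of E7 96 A5 = 0xA5.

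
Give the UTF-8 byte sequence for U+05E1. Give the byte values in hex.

U+05E1 = 0x5E1 = 1505 decimal. In range U+0080–U+07FF → 2-byte form: 110xxxxx 10xxxxxx.
Binary (11 bits): 10111100001.
Split 5+6: 10111 | 100001.
Byte 1: 11010111 = 0xD7.
Byte 2: 10100001 = 0xA1.

D7 A1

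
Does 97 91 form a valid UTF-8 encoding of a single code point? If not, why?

Byte 0x97 = 10010111 has the form 10xxxxxx — a continuation byte — but there is no preceding leading byte.

invalid (continuation byte with no leading byte)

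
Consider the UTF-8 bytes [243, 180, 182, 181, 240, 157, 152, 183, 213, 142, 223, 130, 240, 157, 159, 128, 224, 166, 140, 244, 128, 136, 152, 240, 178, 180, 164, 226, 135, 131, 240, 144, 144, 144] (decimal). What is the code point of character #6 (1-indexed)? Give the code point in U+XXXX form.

U+098C

Offset 0: leading byte 0xF3 = 11110011 → 4-byte char #1 = F3 B4 B6 B5.
Offset 4: leading byte 0xF0 = 11110000 → 4-byte char #2 = F0 9D 98 B7.
Offset 8: leading byte 0xD5 = 11010101 → 2-byte char #3 = D5 8E.
Offset 10: leading byte 0xDF = 11011111 → 2-byte char #4 = DF 82.
Offset 12: leading byte 0xF0 = 11110000 → 4-byte char #5 = F0 9D 9F 80.
Offset 16: leading byte 0xE0 = 11100000 → 3-byte char #6 = E0 A6 8C.
Leading byte 0xE0 = 11100000 matches 1110xxxx → 3-byte sequence.
Byte 1: 0xE0 = 11100000, payload 0000 (4 bits).
Byte 2: 0xA6 = 10100110 (10xxxxxx ✓), payload 100110.
Byte 3: 0x8C = 10001100 (10xxxxxx ✓), payload 001100.
Concatenate: 0000100110001100 = 0x98C (16 bits → U+098C).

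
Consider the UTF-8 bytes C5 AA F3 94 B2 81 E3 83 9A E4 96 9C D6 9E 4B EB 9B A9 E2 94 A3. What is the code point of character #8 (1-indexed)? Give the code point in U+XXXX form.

U+2523

Offset 0: leading byte 0xC5 = 11000101 → 2-byte char #1 = C5 AA.
Offset 2: leading byte 0xF3 = 11110011 → 4-byte char #2 = F3 94 B2 81.
Offset 6: leading byte 0xE3 = 11100011 → 3-byte char #3 = E3 83 9A.
Offset 9: leading byte 0xE4 = 11100100 → 3-byte char #4 = E4 96 9C.
Offset 12: leading byte 0xD6 = 11010110 → 2-byte char #5 = D6 9E.
Offset 14: leading byte 0x4B = 01001011 → 1-byte char #6 = 4B.
Offset 15: leading byte 0xEB = 11101011 → 3-byte char #7 = EB 9B A9.
Offset 18: leading byte 0xE2 = 11100010 → 3-byte char #8 = E2 94 A3.
Leading byte 0xE2 = 11100010 matches 1110xxxx → 3-byte sequence.
Byte 1: 0xE2 = 11100010, payload 0010 (4 bits).
Byte 2: 0x94 = 10010100 (10xxxxxx ✓), payload 010100.
Byte 3: 0xA3 = 10100011 (10xxxxxx ✓), payload 100011.
Concatenate: 0010010100100011 = 0x2523 (16 bits → U+2523).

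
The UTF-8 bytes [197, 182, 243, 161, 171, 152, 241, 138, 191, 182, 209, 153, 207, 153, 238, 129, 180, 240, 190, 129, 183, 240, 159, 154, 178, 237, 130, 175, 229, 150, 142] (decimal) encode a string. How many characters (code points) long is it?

Byte at offset 0: 0xC5 = 11000101 → 2-byte char (#1). Advance 2.
Byte at offset 2: 0xF3 = 11110011 → 4-byte char (#2). Advance 4.
Byte at offset 6: 0xF1 = 11110001 → 4-byte char (#3). Advance 4.
Byte at offset 10: 0xD1 = 11010001 → 2-byte char (#4). Advance 2.
Byte at offset 12: 0xCF = 11001111 → 2-byte char (#5). Advance 2.
Byte at offset 14: 0xEE = 11101110 → 3-byte char (#6). Advance 3.
Byte at offset 17: 0xF0 = 11110000 → 4-byte char (#7). Advance 4.
Byte at offset 21: 0xF0 = 11110000 → 4-byte char (#8). Advance 4.
Byte at offset 25: 0xED = 11101101 → 3-byte char (#9). Advance 3.
Byte at offset 28: 0xE5 = 11100101 → 3-byte char (#10). Advance 3.
Reached end at offset 31 after 10 code points.

10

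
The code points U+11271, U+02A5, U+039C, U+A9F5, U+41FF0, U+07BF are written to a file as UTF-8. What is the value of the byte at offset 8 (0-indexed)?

U+11271 → 4-byte form F0 91 89 B1 at offsets 0–3.
U+02A5 → 2-byte form CA A5 at offsets 4–5.
U+039C → 2-byte form CE 9C at offsets 6–7.
U+A9F5 → 3-byte form EA A7 B5 at offsets 8–10.
Offset 8 falls in char 4's range; it's byte 1 of EA A7 B5 = 0xEA.

0xEA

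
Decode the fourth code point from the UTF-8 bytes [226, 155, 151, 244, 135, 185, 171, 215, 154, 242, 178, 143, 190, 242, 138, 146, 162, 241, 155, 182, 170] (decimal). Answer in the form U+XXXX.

U+B23FE

Offset 0: leading byte 0xE2 = 11100010 → 3-byte char #1 = E2 9B 97.
Offset 3: leading byte 0xF4 = 11110100 → 4-byte char #2 = F4 87 B9 AB.
Offset 7: leading byte 0xD7 = 11010111 → 2-byte char #3 = D7 9A.
Offset 9: leading byte 0xF2 = 11110010 → 4-byte char #4 = F2 B2 8F BE.
Leading byte 0xF2 = 11110010 matches 11110xxx → 4-byte sequence.
Byte 1: 0xF2 = 11110010, payload 010 (3 bits).
Byte 2: 0xB2 = 10110010 (10xxxxxx ✓), payload 110010.
Byte 3: 0x8F = 10001111 (10xxxxxx ✓), payload 001111.
Byte 4: 0xBE = 10111110 (10xxxxxx ✓), payload 111110.
Concatenate: 010110010001111111110 = 0xB23FE (21 bits → U+B23FE).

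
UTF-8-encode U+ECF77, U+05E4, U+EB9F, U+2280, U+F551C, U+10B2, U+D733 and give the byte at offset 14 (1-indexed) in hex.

0xB5

1-indexed offset 14 is 0-indexed offset 13.
U+ECF77 → 4-byte form F3 AC BD B7 at offsets 0–3.
U+05E4 → 2-byte form D7 A4 at offsets 4–5.
U+EB9F → 3-byte form EE AE 9F at offsets 6–8.
U+2280 → 3-byte form E2 8A 80 at offsets 9–11.
U+F551C → 4-byte form F3 B5 94 9C at offsets 12–15.
Offset 13 falls in char 5's range; it's byte 2 of F3 B5 94 9C = 0xB5.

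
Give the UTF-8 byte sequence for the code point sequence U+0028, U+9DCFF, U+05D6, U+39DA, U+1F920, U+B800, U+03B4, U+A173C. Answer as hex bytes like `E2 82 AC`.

28 F2 9D B3 BF D7 96 E3 A7 9A F0 9F A4 A0 EB A0 80 CE B4 F2 A1 9C BC

U+0028: 1-byte form → 28.
U+9DCFF: 4-byte form → F2 9D B3 BF.
U+05D6: 2-byte form → D7 96.
U+39DA: 3-byte form → E3 A7 9A.
U+1F920: 4-byte form → F0 9F A4 A0.
U+B800: 3-byte form → EB A0 80.
U+03B4: 2-byte form → CE B4.
U+A173C: 4-byte form → F2 A1 9C BC.
Concatenated (23 bytes): 28 F2 9D B3 BF D7 96 E3 A7 9A F0 9F A4 A0 EB A0 80 CE B4 F2 A1 9C BC.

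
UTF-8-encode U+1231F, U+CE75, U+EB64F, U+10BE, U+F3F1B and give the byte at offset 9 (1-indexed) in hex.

0xAB

1-indexed offset 9 is 0-indexed offset 8.
U+1231F → 4-byte form F0 92 8C 9F at offsets 0–3.
U+CE75 → 3-byte form EC B9 B5 at offsets 4–6.
U+EB64F → 4-byte form F3 AB 99 8F at offsets 7–10.
Offset 8 falls in char 3's range; it's byte 2 of F3 AB 99 8F = 0xAB.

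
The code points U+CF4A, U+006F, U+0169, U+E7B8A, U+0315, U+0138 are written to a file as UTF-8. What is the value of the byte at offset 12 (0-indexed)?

U+CF4A → 3-byte form EC BD 8A at offsets 0–2.
U+006F → 1-byte form 6F at offsets 3–3.
U+0169 → 2-byte form C5 A9 at offsets 4–5.
U+E7B8A → 4-byte form F3 A7 AE 8A at offsets 6–9.
U+0315 → 2-byte form CC 95 at offsets 10–11.
U+0138 → 2-byte form C4 B8 at offsets 12–13.
Offset 12 falls in char 6's range; it's byte 1 of C4 B8 = 0xC4.

0xC4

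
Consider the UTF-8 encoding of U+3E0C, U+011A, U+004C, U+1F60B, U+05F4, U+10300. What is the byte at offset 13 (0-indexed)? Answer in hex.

U+3E0C → 3-byte form E3 B8 8C at offsets 0–2.
U+011A → 2-byte form C4 9A at offsets 3–4.
U+004C → 1-byte form 4C at offsets 5–5.
U+1F60B → 4-byte form F0 9F 98 8B at offsets 6–9.
U+05F4 → 2-byte form D7 B4 at offsets 10–11.
U+10300 → 4-byte form F0 90 8C 80 at offsets 12–15.
Offset 13 falls in char 6's range; it's byte 2 of F0 90 8C 80 = 0x90.

0x90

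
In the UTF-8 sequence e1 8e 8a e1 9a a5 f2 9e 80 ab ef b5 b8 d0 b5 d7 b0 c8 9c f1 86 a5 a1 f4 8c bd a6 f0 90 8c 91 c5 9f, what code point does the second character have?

U+16A5

Offset 0: leading byte 0xE1 = 11100001 → 3-byte char #1 = E1 8E 8A.
Offset 3: leading byte 0xE1 = 11100001 → 3-byte char #2 = E1 9A A5.
Leading byte 0xE1 = 11100001 matches 1110xxxx → 3-byte sequence.
Byte 1: 0xE1 = 11100001, payload 0001 (4 bits).
Byte 2: 0x9A = 10011010 (10xxxxxx ✓), payload 011010.
Byte 3: 0xA5 = 10100101 (10xxxxxx ✓), payload 100101.
Concatenate: 0001011010100101 = 0x16A5 (16 bits → U+16A5).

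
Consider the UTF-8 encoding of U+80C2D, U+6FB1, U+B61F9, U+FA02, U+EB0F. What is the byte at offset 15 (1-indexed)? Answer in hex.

0xEE

1-indexed offset 15 is 0-indexed offset 14.
U+80C2D → 4-byte form F2 80 B0 AD at offsets 0–3.
U+6FB1 → 3-byte form E6 BE B1 at offsets 4–6.
U+B61F9 → 4-byte form F2 B6 87 B9 at offsets 7–10.
U+FA02 → 3-byte form EF A8 82 at offsets 11–13.
U+EB0F → 3-byte form EE AC 8F at offsets 14–16.
Offset 14 falls in char 5's range; it's byte 1 of EE AC 8F = 0xEE.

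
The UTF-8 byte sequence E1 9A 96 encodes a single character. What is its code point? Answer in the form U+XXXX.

Leading byte 0xE1 = 11100001 matches 1110xxxx → 3-byte sequence.
Byte 1: 0xE1 = 11100001, payload 0001 (4 bits).
Byte 2: 0x9A = 10011010 (10xxxxxx ✓), payload 011010.
Byte 3: 0x96 = 10010110 (10xxxxxx ✓), payload 010110.
Concatenate: 0001011010010110 = 0x1696 (16 bits → U+1696).

U+1696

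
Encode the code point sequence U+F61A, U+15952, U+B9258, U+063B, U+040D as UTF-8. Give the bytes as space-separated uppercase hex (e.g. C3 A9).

U+F61A: 3-byte form → EF 98 9A.
U+15952: 4-byte form → F0 95 A5 92.
U+B9258: 4-byte form → F2 B9 89 98.
U+063B: 2-byte form → D8 BB.
U+040D: 2-byte form → D0 8D.
Concatenated (15 bytes): EF 98 9A F0 95 A5 92 F2 B9 89 98 D8 BB D0 8D.

EF 98 9A F0 95 A5 92 F2 B9 89 98 D8 BB D0 8D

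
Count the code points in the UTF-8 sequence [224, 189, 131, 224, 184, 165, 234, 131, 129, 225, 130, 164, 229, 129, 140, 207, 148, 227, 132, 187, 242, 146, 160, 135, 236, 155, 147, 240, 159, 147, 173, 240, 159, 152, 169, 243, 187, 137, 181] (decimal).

Byte at offset 0: 0xE0 = 11100000 → 3-byte char (#1). Advance 3.
Byte at offset 3: 0xE0 = 11100000 → 3-byte char (#2). Advance 3.
Byte at offset 6: 0xEA = 11101010 → 3-byte char (#3). Advance 3.
Byte at offset 9: 0xE1 = 11100001 → 3-byte char (#4). Advance 3.
Byte at offset 12: 0xE5 = 11100101 → 3-byte char (#5). Advance 3.
Byte at offset 15: 0xCF = 11001111 → 2-byte char (#6). Advance 2.
Byte at offset 17: 0xE3 = 11100011 → 3-byte char (#7). Advance 3.
Byte at offset 20: 0xF2 = 11110010 → 4-byte char (#8). Advance 4.
Byte at offset 24: 0xEC = 11101100 → 3-byte char (#9). Advance 3.
Byte at offset 27: 0xF0 = 11110000 → 4-byte char (#10). Advance 4.
Byte at offset 31: 0xF0 = 11110000 → 4-byte char (#11). Advance 4.
Byte at offset 35: 0xF3 = 11110011 → 4-byte char (#12). Advance 4.
Reached end at offset 39 after 12 code points.

12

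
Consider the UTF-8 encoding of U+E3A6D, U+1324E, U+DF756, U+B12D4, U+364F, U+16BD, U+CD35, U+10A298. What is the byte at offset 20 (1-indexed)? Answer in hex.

1-indexed offset 20 is 0-indexed offset 19.
U+E3A6D → 4-byte form F3 A3 A9 AD at offsets 0–3.
U+1324E → 4-byte form F0 93 89 8E at offsets 4–7.
U+DF756 → 4-byte form F3 9F 9D 96 at offsets 8–11.
U+B12D4 → 4-byte form F2 B1 8B 94 at offsets 12–15.
U+364F → 3-byte form E3 99 8F at offsets 16–18.
U+16BD → 3-byte form E1 9A BD at offsets 19–21.
Offset 19 falls in char 6's range; it's byte 1 of E1 9A BD = 0xE1.

0xE1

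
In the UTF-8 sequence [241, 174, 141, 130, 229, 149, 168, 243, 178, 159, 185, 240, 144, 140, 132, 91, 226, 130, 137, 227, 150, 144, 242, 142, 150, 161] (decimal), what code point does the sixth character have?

Offset 0: leading byte 0xF1 = 11110001 → 4-byte char #1 = F1 AE 8D 82.
Offset 4: leading byte 0xE5 = 11100101 → 3-byte char #2 = E5 95 A8.
Offset 7: leading byte 0xF3 = 11110011 → 4-byte char #3 = F3 B2 9F B9.
Offset 11: leading byte 0xF0 = 11110000 → 4-byte char #4 = F0 90 8C 84.
Offset 15: leading byte 0x5B = 01011011 → 1-byte char #5 = 5B.
Offset 16: leading byte 0xE2 = 11100010 → 3-byte char #6 = E2 82 89.
Leading byte 0xE2 = 11100010 matches 1110xxxx → 3-byte sequence.
Byte 1: 0xE2 = 11100010, payload 0010 (4 bits).
Byte 2: 0x82 = 10000010 (10xxxxxx ✓), payload 000010.
Byte 3: 0x89 = 10001001 (10xxxxxx ✓), payload 001001.
Concatenate: 0010000010001001 = 0x2089 (16 bits → U+2089).

U+2089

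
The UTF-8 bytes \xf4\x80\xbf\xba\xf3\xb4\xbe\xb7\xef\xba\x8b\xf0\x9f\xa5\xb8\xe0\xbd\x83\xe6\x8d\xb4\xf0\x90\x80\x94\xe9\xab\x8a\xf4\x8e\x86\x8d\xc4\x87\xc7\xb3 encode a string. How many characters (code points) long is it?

Byte at offset 0: 0xF4 = 11110100 → 4-byte char (#1). Advance 4.
Byte at offset 4: 0xF3 = 11110011 → 4-byte char (#2). Advance 4.
Byte at offset 8: 0xEF = 11101111 → 3-byte char (#3). Advance 3.
Byte at offset 11: 0xF0 = 11110000 → 4-byte char (#4). Advance 4.
Byte at offset 15: 0xE0 = 11100000 → 3-byte char (#5). Advance 3.
Byte at offset 18: 0xE6 = 11100110 → 3-byte char (#6). Advance 3.
Byte at offset 21: 0xF0 = 11110000 → 4-byte char (#7). Advance 4.
Byte at offset 25: 0xE9 = 11101001 → 3-byte char (#8). Advance 3.
Byte at offset 28: 0xF4 = 11110100 → 4-byte char (#9). Advance 4.
Byte at offset 32: 0xC4 = 11000100 → 2-byte char (#10). Advance 2.
Byte at offset 34: 0xC7 = 11000111 → 2-byte char (#11). Advance 2.
Reached end at offset 36 after 11 code points.

11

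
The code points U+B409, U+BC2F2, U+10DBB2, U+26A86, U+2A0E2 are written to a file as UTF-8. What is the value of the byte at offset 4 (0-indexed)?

0xBC

U+B409 → 3-byte form EB 90 89 at offsets 0–2.
U+BC2F2 → 4-byte form F2 BC 8B B2 at offsets 3–6.
Offset 4 falls in char 2's range; it's byte 2 of F2 BC 8B B2 = 0xBC.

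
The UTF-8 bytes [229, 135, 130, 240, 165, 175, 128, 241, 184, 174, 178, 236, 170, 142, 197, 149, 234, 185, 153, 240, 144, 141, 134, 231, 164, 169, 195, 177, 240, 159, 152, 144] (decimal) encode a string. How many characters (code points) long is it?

Byte at offset 0: 0xE5 = 11100101 → 3-byte char (#1). Advance 3.
Byte at offset 3: 0xF0 = 11110000 → 4-byte char (#2). Advance 4.
Byte at offset 7: 0xF1 = 11110001 → 4-byte char (#3). Advance 4.
Byte at offset 11: 0xEC = 11101100 → 3-byte char (#4). Advance 3.
Byte at offset 14: 0xC5 = 11000101 → 2-byte char (#5). Advance 2.
Byte at offset 16: 0xEA = 11101010 → 3-byte char (#6). Advance 3.
Byte at offset 19: 0xF0 = 11110000 → 4-byte char (#7). Advance 4.
Byte at offset 23: 0xE7 = 11100111 → 3-byte char (#8). Advance 3.
Byte at offset 26: 0xC3 = 11000011 → 2-byte char (#9). Advance 2.
Byte at offset 28: 0xF0 = 11110000 → 4-byte char (#10). Advance 4.
Reached end at offset 32 after 10 code points.

10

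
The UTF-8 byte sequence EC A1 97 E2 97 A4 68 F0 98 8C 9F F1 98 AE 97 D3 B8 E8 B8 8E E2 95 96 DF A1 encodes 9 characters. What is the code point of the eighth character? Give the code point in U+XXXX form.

Offset 0: leading byte 0xEC = 11101100 → 3-byte char #1 = EC A1 97.
Offset 3: leading byte 0xE2 = 11100010 → 3-byte char #2 = E2 97 A4.
Offset 6: leading byte 0x68 = 01101000 → 1-byte char #3 = 68.
Offset 7: leading byte 0xF0 = 11110000 → 4-byte char #4 = F0 98 8C 9F.
Offset 11: leading byte 0xF1 = 11110001 → 4-byte char #5 = F1 98 AE 97.
Offset 15: leading byte 0xD3 = 11010011 → 2-byte char #6 = D3 B8.
Offset 17: leading byte 0xE8 = 11101000 → 3-byte char #7 = E8 B8 8E.
Offset 20: leading byte 0xE2 = 11100010 → 3-byte char #8 = E2 95 96.
Leading byte 0xE2 = 11100010 matches 1110xxxx → 3-byte sequence.
Byte 1: 0xE2 = 11100010, payload 0010 (4 bits).
Byte 2: 0x95 = 10010101 (10xxxxxx ✓), payload 010101.
Byte 3: 0x96 = 10010110 (10xxxxxx ✓), payload 010110.
Concatenate: 0010010101010110 = 0x2556 (16 bits → U+2556).

U+2556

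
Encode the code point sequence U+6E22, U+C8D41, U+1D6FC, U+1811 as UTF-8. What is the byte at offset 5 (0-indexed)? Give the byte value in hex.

0xB5

U+6E22 → 3-byte form E6 B8 A2 at offsets 0–2.
U+C8D41 → 4-byte form F3 88 B5 81 at offsets 3–6.
Offset 5 falls in char 2's range; it's byte 3 of F3 88 B5 81 = 0xB5.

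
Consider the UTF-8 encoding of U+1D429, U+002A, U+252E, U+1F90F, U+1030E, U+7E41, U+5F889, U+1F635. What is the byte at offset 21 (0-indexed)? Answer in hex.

0xA2

U+1D429 → 4-byte form F0 9D 90 A9 at offsets 0–3.
U+002A → 1-byte form 2A at offsets 4–4.
U+252E → 3-byte form E2 94 AE at offsets 5–7.
U+1F90F → 4-byte form F0 9F A4 8F at offsets 8–11.
U+1030E → 4-byte form F0 90 8C 8E at offsets 12–15.
U+7E41 → 3-byte form E7 B9 81 at offsets 16–18.
U+5F889 → 4-byte form F1 9F A2 89 at offsets 19–22.
Offset 21 falls in char 7's range; it's byte 3 of F1 9F A2 89 = 0xA2.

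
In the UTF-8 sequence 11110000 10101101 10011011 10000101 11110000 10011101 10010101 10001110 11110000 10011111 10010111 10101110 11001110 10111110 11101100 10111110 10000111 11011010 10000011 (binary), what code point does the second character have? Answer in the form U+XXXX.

U+1D54E

Offset 0: leading byte 0xF0 = 11110000 → 4-byte char #1 = F0 AD 9B 85.
Offset 4: leading byte 0xF0 = 11110000 → 4-byte char #2 = F0 9D 95 8E.
Leading byte 0xF0 = 11110000 matches 11110xxx → 4-byte sequence.
Byte 1: 0xF0 = 11110000, payload 000 (3 bits).
Byte 2: 0x9D = 10011101 (10xxxxxx ✓), payload 011101.
Byte 3: 0x95 = 10010101 (10xxxxxx ✓), payload 010101.
Byte 4: 0x8E = 10001110 (10xxxxxx ✓), payload 001110.
Concatenate: 000011101010101001110 = 0x1D54E (21 bits → U+1D54E).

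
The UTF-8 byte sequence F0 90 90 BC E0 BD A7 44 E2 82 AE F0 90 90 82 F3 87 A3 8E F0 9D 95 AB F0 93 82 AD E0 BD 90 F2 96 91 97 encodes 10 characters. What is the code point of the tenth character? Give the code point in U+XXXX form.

Offset 0: leading byte 0xF0 = 11110000 → 4-byte char #1 = F0 90 90 BC.
Offset 4: leading byte 0xE0 = 11100000 → 3-byte char #2 = E0 BD A7.
Offset 7: leading byte 0x44 = 01000100 → 1-byte char #3 = 44.
Offset 8: leading byte 0xE2 = 11100010 → 3-byte char #4 = E2 82 AE.
Offset 11: leading byte 0xF0 = 11110000 → 4-byte char #5 = F0 90 90 82.
Offset 15: leading byte 0xF3 = 11110011 → 4-byte char #6 = F3 87 A3 8E.
Offset 19: leading byte 0xF0 = 11110000 → 4-byte char #7 = F0 9D 95 AB.
Offset 23: leading byte 0xF0 = 11110000 → 4-byte char #8 = F0 93 82 AD.
Offset 27: leading byte 0xE0 = 11100000 → 3-byte char #9 = E0 BD 90.
Offset 30: leading byte 0xF2 = 11110010 → 4-byte char #10 = F2 96 91 97.
Leading byte 0xF2 = 11110010 matches 11110xxx → 4-byte sequence.
Byte 1: 0xF2 = 11110010, payload 010 (3 bits).
Byte 2: 0x96 = 10010110 (10xxxxxx ✓), payload 010110.
Byte 3: 0x91 = 10010001 (10xxxxxx ✓), payload 010001.
Byte 4: 0x97 = 10010111 (10xxxxxx ✓), payload 010111.
Concatenate: 010010110010001010111 = 0x96457 (21 bits → U+96457).

U+96457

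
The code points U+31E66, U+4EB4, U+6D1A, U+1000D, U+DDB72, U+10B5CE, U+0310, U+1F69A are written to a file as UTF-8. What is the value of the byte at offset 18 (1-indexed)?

0xB2

1-indexed offset 18 is 0-indexed offset 17.
U+31E66 → 4-byte form F0 B1 B9 A6 at offsets 0–3.
U+4EB4 → 3-byte form E4 BA B4 at offsets 4–6.
U+6D1A → 3-byte form E6 B4 9A at offsets 7–9.
U+1000D → 4-byte form F0 90 80 8D at offsets 10–13.
U+DDB72 → 4-byte form F3 9D AD B2 at offsets 14–17.
Offset 17 falls in char 5's range; it's byte 4 of F3 9D AD B2 = 0xB2.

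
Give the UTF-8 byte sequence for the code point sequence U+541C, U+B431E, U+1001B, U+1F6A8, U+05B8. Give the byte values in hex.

E5 90 9C F2 B4 8C 9E F0 90 80 9B F0 9F 9A A8 D6 B8

U+541C: 3-byte form → E5 90 9C.
U+B431E: 4-byte form → F2 B4 8C 9E.
U+1001B: 4-byte form → F0 90 80 9B.
U+1F6A8: 4-byte form → F0 9F 9A A8.
U+05B8: 2-byte form → D6 B8.
Concatenated (17 bytes): E5 90 9C F2 B4 8C 9E F0 90 80 9B F0 9F 9A A8 D6 B8.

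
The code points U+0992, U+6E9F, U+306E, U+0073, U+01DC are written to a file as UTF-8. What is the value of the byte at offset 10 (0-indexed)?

0xC7

U+0992 → 3-byte form E0 A6 92 at offsets 0–2.
U+6E9F → 3-byte form E6 BA 9F at offsets 3–5.
U+306E → 3-byte form E3 81 AE at offsets 6–8.
U+0073 → 1-byte form 73 at offsets 9–9.
U+01DC → 2-byte form C7 9C at offsets 10–11.
Offset 10 falls in char 5's range; it's byte 1 of C7 9C = 0xC7.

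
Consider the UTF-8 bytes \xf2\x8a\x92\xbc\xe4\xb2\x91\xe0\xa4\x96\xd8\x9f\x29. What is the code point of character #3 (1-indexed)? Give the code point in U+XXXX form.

U+0916

Offset 0: leading byte 0xF2 = 11110010 → 4-byte char #1 = F2 8A 92 BC.
Offset 4: leading byte 0xE4 = 11100100 → 3-byte char #2 = E4 B2 91.
Offset 7: leading byte 0xE0 = 11100000 → 3-byte char #3 = E0 A4 96.
Leading byte 0xE0 = 11100000 matches 1110xxxx → 3-byte sequence.
Byte 1: 0xE0 = 11100000, payload 0000 (4 bits).
Byte 2: 0xA4 = 10100100 (10xxxxxx ✓), payload 100100.
Byte 3: 0x96 = 10010110 (10xxxxxx ✓), payload 010110.
Concatenate: 0000100100010110 = 0x916 (16 bits → U+0916).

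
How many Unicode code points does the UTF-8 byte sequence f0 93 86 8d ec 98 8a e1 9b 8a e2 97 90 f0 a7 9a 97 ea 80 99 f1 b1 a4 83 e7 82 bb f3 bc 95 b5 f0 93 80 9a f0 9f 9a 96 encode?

Byte at offset 0: 0xF0 = 11110000 → 4-byte char (#1). Advance 4.
Byte at offset 4: 0xEC = 11101100 → 3-byte char (#2). Advance 3.
Byte at offset 7: 0xE1 = 11100001 → 3-byte char (#3). Advance 3.
Byte at offset 10: 0xE2 = 11100010 → 3-byte char (#4). Advance 3.
Byte at offset 13: 0xF0 = 11110000 → 4-byte char (#5). Advance 4.
Byte at offset 17: 0xEA = 11101010 → 3-byte char (#6). Advance 3.
Byte at offset 20: 0xF1 = 11110001 → 4-byte char (#7). Advance 4.
Byte at offset 24: 0xE7 = 11100111 → 3-byte char (#8). Advance 3.
Byte at offset 27: 0xF3 = 11110011 → 4-byte char (#9). Advance 4.
Byte at offset 31: 0xF0 = 11110000 → 4-byte char (#10). Advance 4.
Byte at offset 35: 0xF0 = 11110000 → 4-byte char (#11). Advance 4.
Reached end at offset 39 after 11 code points.

11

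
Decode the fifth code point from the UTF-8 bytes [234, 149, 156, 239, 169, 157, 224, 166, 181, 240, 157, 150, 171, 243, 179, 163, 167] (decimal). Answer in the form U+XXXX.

Offset 0: leading byte 0xEA = 11101010 → 3-byte char #1 = EA 95 9C.
Offset 3: leading byte 0xEF = 11101111 → 3-byte char #2 = EF A9 9D.
Offset 6: leading byte 0xE0 = 11100000 → 3-byte char #3 = E0 A6 B5.
Offset 9: leading byte 0xF0 = 11110000 → 4-byte char #4 = F0 9D 96 AB.
Offset 13: leading byte 0xF3 = 11110011 → 4-byte char #5 = F3 B3 A3 A7.
Leading byte 0xF3 = 11110011 matches 11110xxx → 4-byte sequence.
Byte 1: 0xF3 = 11110011, payload 011 (3 bits).
Byte 2: 0xB3 = 10110011 (10xxxxxx ✓), payload 110011.
Byte 3: 0xA3 = 10100011 (10xxxxxx ✓), payload 100011.
Byte 4: 0xA7 = 10100111 (10xxxxxx ✓), payload 100111.
Concatenate: 011110011100011100111 = 0xF38E7 (21 bits → U+F38E7).

U+F38E7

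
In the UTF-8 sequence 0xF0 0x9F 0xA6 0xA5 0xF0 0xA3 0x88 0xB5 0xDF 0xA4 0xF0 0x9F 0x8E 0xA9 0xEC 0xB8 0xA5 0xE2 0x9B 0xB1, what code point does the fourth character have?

U+1F3A9

Offset 0: leading byte 0xF0 = 11110000 → 4-byte char #1 = F0 9F A6 A5.
Offset 4: leading byte 0xF0 = 11110000 → 4-byte char #2 = F0 A3 88 B5.
Offset 8: leading byte 0xDF = 11011111 → 2-byte char #3 = DF A4.
Offset 10: leading byte 0xF0 = 11110000 → 4-byte char #4 = F0 9F 8E A9.
Leading byte 0xF0 = 11110000 matches 11110xxx → 4-byte sequence.
Byte 1: 0xF0 = 11110000, payload 000 (3 bits).
Byte 2: 0x9F = 10011111 (10xxxxxx ✓), payload 011111.
Byte 3: 0x8E = 10001110 (10xxxxxx ✓), payload 001110.
Byte 4: 0xA9 = 10101001 (10xxxxxx ✓), payload 101001.
Concatenate: 000011111001110101001 = 0x1F3A9 (21 bits → U+1F3A9).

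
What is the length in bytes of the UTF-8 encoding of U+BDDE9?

4

U+BDDE9 = 0xBDDE9. UTF-8 uses 1 byte below 0x80, 2 below 0x800, 3 below 0x10000, 4 up to 0x10FFFF. 0xBDDE9 is in U+10000–U+10FFFF → 4 bytes.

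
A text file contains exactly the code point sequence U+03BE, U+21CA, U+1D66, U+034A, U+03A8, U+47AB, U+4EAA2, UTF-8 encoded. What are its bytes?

CE BE E2 87 8A E1 B5 A6 CD 8A CE A8 E4 9E AB F1 8E AA A2

U+03BE: 2-byte form → CE BE.
U+21CA: 3-byte form → E2 87 8A.
U+1D66: 3-byte form → E1 B5 A6.
U+034A: 2-byte form → CD 8A.
U+03A8: 2-byte form → CE A8.
U+47AB: 3-byte form → E4 9E AB.
U+4EAA2: 4-byte form → F1 8E AA A2.
Concatenated (19 bytes): CE BE E2 87 8A E1 B5 A6 CD 8A CE A8 E4 9E AB F1 8E AA A2.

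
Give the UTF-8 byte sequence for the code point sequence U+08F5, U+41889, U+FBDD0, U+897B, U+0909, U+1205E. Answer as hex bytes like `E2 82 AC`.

E0 A3 B5 F1 81 A2 89 F3 BB B7 90 E8 A5 BB E0 A4 89 F0 92 81 9E

U+08F5: 3-byte form → E0 A3 B5.
U+41889: 4-byte form → F1 81 A2 89.
U+FBDD0: 4-byte form → F3 BB B7 90.
U+897B: 3-byte form → E8 A5 BB.
U+0909: 3-byte form → E0 A4 89.
U+1205E: 4-byte form → F0 92 81 9E.
Concatenated (21 bytes): E0 A3 B5 F1 81 A2 89 F3 BB B7 90 E8 A5 BB E0 A4 89 F0 92 81 9E.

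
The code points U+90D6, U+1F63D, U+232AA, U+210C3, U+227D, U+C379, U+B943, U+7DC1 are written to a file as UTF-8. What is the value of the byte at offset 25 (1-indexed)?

1-indexed offset 25 is 0-indexed offset 24.
U+90D6 → 3-byte form E9 83 96 at offsets 0–2.
U+1F63D → 4-byte form F0 9F 98 BD at offsets 3–6.
U+232AA → 4-byte form F0 A3 8A AA at offsets 7–10.
U+210C3 → 4-byte form F0 A1 83 83 at offsets 11–14.
U+227D → 3-byte form E2 89 BD at offsets 15–17.
U+C379 → 3-byte form EC 8D B9 at offsets 18–20.
U+B943 → 3-byte form EB A5 83 at offsets 21–23.
U+7DC1 → 3-byte form E7 B7 81 at offsets 24–26.
Offset 24 falls in char 8's range; it's byte 1 of E7 B7 81 = 0xE7.

0xE7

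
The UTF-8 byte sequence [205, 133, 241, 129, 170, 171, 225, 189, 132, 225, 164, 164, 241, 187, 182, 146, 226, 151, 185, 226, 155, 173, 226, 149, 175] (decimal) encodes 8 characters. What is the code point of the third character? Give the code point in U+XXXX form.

Offset 0: leading byte 0xCD = 11001101 → 2-byte char #1 = CD 85.
Offset 2: leading byte 0xF1 = 11110001 → 4-byte char #2 = F1 81 AA AB.
Offset 6: leading byte 0xE1 = 11100001 → 3-byte char #3 = E1 BD 84.
Leading byte 0xE1 = 11100001 matches 1110xxxx → 3-byte sequence.
Byte 1: 0xE1 = 11100001, payload 0001 (4 bits).
Byte 2: 0xBD = 10111101 (10xxxxxx ✓), payload 111101.
Byte 3: 0x84 = 10000100 (10xxxxxx ✓), payload 000100.
Concatenate: 0001111101000100 = 0x1F44 (16 bits → U+1F44).

U+1F44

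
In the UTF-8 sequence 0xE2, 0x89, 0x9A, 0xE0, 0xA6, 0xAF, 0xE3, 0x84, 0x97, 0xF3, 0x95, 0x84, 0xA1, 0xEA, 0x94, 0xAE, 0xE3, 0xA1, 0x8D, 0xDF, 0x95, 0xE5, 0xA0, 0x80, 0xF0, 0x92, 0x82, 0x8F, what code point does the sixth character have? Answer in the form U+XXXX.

U+384D

Offset 0: leading byte 0xE2 = 11100010 → 3-byte char #1 = E2 89 9A.
Offset 3: leading byte 0xE0 = 11100000 → 3-byte char #2 = E0 A6 AF.
Offset 6: leading byte 0xE3 = 11100011 → 3-byte char #3 = E3 84 97.
Offset 9: leading byte 0xF3 = 11110011 → 4-byte char #4 = F3 95 84 A1.
Offset 13: leading byte 0xEA = 11101010 → 3-byte char #5 = EA 94 AE.
Offset 16: leading byte 0xE3 = 11100011 → 3-byte char #6 = E3 A1 8D.
Leading byte 0xE3 = 11100011 matches 1110xxxx → 3-byte sequence.
Byte 1: 0xE3 = 11100011, payload 0011 (4 bits).
Byte 2: 0xA1 = 10100001 (10xxxxxx ✓), payload 100001.
Byte 3: 0x8D = 10001101 (10xxxxxx ✓), payload 001101.
Concatenate: 0011100001001101 = 0x384D (16 bits → U+384D).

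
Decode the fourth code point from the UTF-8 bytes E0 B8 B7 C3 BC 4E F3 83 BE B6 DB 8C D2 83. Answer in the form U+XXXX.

U+C3FB6

Offset 0: leading byte 0xE0 = 11100000 → 3-byte char #1 = E0 B8 B7.
Offset 3: leading byte 0xC3 = 11000011 → 2-byte char #2 = C3 BC.
Offset 5: leading byte 0x4E = 01001110 → 1-byte char #3 = 4E.
Offset 6: leading byte 0xF3 = 11110011 → 4-byte char #4 = F3 83 BE B6.
Leading byte 0xF3 = 11110011 matches 11110xxx → 4-byte sequence.
Byte 1: 0xF3 = 11110011, payload 011 (3 bits).
Byte 2: 0x83 = 10000011 (10xxxxxx ✓), payload 000011.
Byte 3: 0xBE = 10111110 (10xxxxxx ✓), payload 111110.
Byte 4: 0xB6 = 10110110 (10xxxxxx ✓), payload 110110.
Concatenate: 011000011111110110110 = 0xC3FB6 (21 bits → U+C3FB6).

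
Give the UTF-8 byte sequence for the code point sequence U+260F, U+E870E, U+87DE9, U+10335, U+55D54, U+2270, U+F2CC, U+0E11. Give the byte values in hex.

U+260F: 3-byte form → E2 98 8F.
U+E870E: 4-byte form → F3 A8 9C 8E.
U+87DE9: 4-byte form → F2 87 B7 A9.
U+10335: 4-byte form → F0 90 8C B5.
U+55D54: 4-byte form → F1 95 B5 94.
U+2270: 3-byte form → E2 89 B0.
U+F2CC: 3-byte form → EF 8B 8C.
U+0E11: 3-byte form → E0 B8 91.
Concatenated (28 bytes): E2 98 8F F3 A8 9C 8E F2 87 B7 A9 F0 90 8C B5 F1 95 B5 94 E2 89 B0 EF 8B 8C E0 B8 91.

E2 98 8F F3 A8 9C 8E F2 87 B7 A9 F0 90 8C B5 F1 95 B5 94 E2 89 B0 EF 8B 8C E0 B8 91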